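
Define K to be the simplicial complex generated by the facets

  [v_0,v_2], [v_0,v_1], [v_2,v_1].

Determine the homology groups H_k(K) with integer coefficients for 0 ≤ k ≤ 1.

H_0 = Z,  H_1 = Z.

Order the vertices as v_0 < v_1 < v_2. Listing each simplex with vertices in this order, K has dimension 1 with simplices:

  0-simplices (3): [v_0], [v_1], [v_2]
  1-simplices (3): [v_0,v_1], [v_0,v_2], [v_1,v_2]

giving chain groups C_0 ≅ Z^3, C_1 ≅ Z^3.

The boundary map ∂_1: C_1 → C_0 sends each edge [p,q] (with p < q) to q − p.
The 3×3 boundary matrix has rank 2 and Smith normal form diag(1,1).

Computing H_k = (kernel of ∂_k) / (image of ∂_{k+1}):

  H_0: rank C_0 − rank ∂_1 = 3 − 2 = 1, and the invariant factors of ∂_1 are all 1, so H_0 ≅ Z.
  H_1: rank ker ∂_1 − rank ∂_2 = (3 − 2) − 0 = 1, and there is no ∂_2, so H_1 ≅ Z.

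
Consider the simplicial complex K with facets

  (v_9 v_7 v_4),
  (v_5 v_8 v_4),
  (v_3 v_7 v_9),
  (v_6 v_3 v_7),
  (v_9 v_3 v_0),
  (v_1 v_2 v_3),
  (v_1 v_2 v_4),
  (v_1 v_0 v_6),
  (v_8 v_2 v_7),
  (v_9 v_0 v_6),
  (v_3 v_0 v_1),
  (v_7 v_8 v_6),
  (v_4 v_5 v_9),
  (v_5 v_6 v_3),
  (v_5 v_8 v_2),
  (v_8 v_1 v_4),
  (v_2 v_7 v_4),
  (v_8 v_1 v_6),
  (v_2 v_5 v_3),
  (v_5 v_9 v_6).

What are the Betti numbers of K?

Order the vertices as v_0 < v_1 < v_2 < v_3 < v_4 < v_5 < v_6 < v_7 < v_8 < v_9. Listing each simplex with vertices in this order, K has dimension 2 with simplices:

  0-simplices (10): [v_0], [v_1], [v_2], [v_3], [v_4], [v_5], [v_6], [v_7], [v_8], [v_9]
  1-simplices (30): (30 of them)
  2-simplices (20): (20 of them)

so the chain groups are C_0 ≅ Z^10, C_1 ≅ Z^30, C_2 ≅ Z^20.

∂_1: C_1 → C_0 maps an edge to its endpoints' difference, ∂[p,q] = q − p. For instance
  ∂[v_0,v_1] = [v_1] − [v_0].
As a 10×30 matrix over Z this has rank 9, with invariant factors (1,1,1,1,1,1,1,1,1).

Boundary ∂_2: C_2 → C_1 sends each 2-simplex [p,q,r] to [q,r] − [p,r] + [p,q]. For instance
  ∂[v_4,v_5,v_9] = [v_5,v_9] − [v_4,v_9] + [v_4,v_5],
  ∂[v_1,v_2,v_4] = [v_2,v_4] − [v_1,v_4] + [v_1,v_2].
The 30×20 boundary matrix has rank 20 and Smith normal form diag(1,1,1,1,1,1,1,1,1,1,1,1,1,1,1,1,1,1,1,2).

Reading off H_k = ker ∂_k / im ∂_{k+1}:

  H_0: rank C_0 − rank ∂_1 = 10 − 9 = 1, and the invariant factors of ∂_1 are all 1, so H_0 = Z.
  H_1: rank ker ∂_1 − rank ∂_2 = (30 − 9) − 20 = 1, and ∂_2 has invariant factor 2 > 1, so H_1 = Z ⊕ Z/2Z.
  H_2: rank ker ∂_2 − rank ∂_3 = (20 − 20) − 0 = 0, and there is no ∂_3, so H_2 = 0.

Hence the Betti numbers are b_0 = 1, b_1 = 1, b_2 = 0.

b_0 = 1, b_1 = 1, b_2 = 0.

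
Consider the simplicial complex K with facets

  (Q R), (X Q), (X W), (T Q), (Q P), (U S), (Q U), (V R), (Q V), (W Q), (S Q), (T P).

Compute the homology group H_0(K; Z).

H_0 = Z.

Fix the vertex order P < Q < R < S < T < U < V < W < X and write every simplex with vertices in increasing order. Then dim K = 1 and the simplices of K are:

  0-simplices (9): P, Q, R, S, T, U, V, W, X
  1-simplices (12): PQ, PT, QR, QS, QT, QU, QV, QW, QX, RV, SU, WX

giving chain groups C_0 ≅ Z^9, C_1 ≅ Z^12.

∂_1: C_1 → C_0 is given by ∂[p,q] = [q] − [p]. For instance
  ∂QW = W − Q.
This gives a 9×12 integer matrix of rank 8; reducing to Smith normal form yields diagonal entries (1,1,1,1,1,1,1,1).

Now H_k = ker ∂_k / im ∂_{k+1}, so:

  H_0: rank C_0 − rank ∂_1 = 9 − 8 = 1, and the invariant factors of ∂_1 are all 1, so H_0 = Z.

(K is a triangulation of a wedge of 4 circles.)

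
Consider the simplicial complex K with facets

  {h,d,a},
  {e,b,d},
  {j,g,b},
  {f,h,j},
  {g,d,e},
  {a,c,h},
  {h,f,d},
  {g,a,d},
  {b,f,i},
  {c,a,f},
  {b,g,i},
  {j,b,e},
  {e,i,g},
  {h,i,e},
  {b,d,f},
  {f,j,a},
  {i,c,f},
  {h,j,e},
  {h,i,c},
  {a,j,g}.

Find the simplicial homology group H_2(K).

Order the vertices as a < b < c < d < e < f < g < h < i < j. Listing each simplex with vertices in this order, K has dimension 2 with simplices:

  0-simplices (10): a, b, c, d, e, f, g, h, i, j
  1-simplices (30): ac, ad, af, ag, ah, aj, bd, be, bf, bg, bi, bj, cf, ch, ci, de, df, dg, dh, eg, eh, ei, ej, fh, fi, fj, gi, gj, hi, hj
  2-simplices (20): acf, ach, adg, adh, afj, agj, bde, bdf, bej, bfi, bgi, bgj, cfi, chi, deg, dfh, egi, ehi, ehj, fhj

so the chain groups are C_0 ≅ Z^10, C_1 ≅ Z^30, C_2 ≅ Z^20.

The boundary map ∂_1: C_1 → C_0 sends each edge [p,q] (with p < q) to q − p.
The resulting 10×30 matrix has rank 9, and its Smith normal form has invariant factors (1,1,1,1,1,1,1,1,1).

The boundary map ∂_2: C_2 → C_1 sends each 2-simplex [p,q,r] to [q,r] − [p,r] + [p,q]. For instance
  ∂acf = cf − af + ac,
  ∂dfh = fh − dh + df.
The 30×20 boundary matrix has rank 20 and Smith normal form diag(1,1,1,1,1,1,1,1,1,1,1,1,1,1,1,1,1,1,1,2).

Computing H_k = (kernel of ∂_k) / (image of ∂_{k+1}):

  H_2: rank ker ∂_2 − rank ∂_3 = (20 − 20) − 0 = 0, and there is no ∂_3, so H_2 = 0.

H_2 ≅ 0.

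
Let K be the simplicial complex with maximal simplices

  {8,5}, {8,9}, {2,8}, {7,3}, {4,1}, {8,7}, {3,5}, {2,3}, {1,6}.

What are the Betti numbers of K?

Order the vertices as 1 < 2 < 3 < 4 < 5 < 6 < 7 < 8 < 9. Listing each simplex with vertices in this order, K has dimension 1 with simplices:

  0-simplices (9): [1], [2], [3], [4], [5], [6], [7], [8], [9]
  1-simplices (9): [1,4], [1,6], [2,3], [2,8], [3,5], [3,7], [5,8], [7,8], [8,9]

Hence C_0 ≅ Z^9, C_1 ≅ Z^9.

Boundary ∂_1: C_1 → C_0 is given by ∂[p,q] = [q] − [p].
This gives a 9×9 integer matrix of rank 7; reducing to Smith normal form yields diagonal entries (1,1,1,1,1,1,1).

Now H_k = ker ∂_k / im ∂_{k+1}, so:

  H_0: rank C_0 − rank ∂_1 = 9 − 7 = 2, and the invariant factors of ∂_1 are all 1, so H_0 = Z^2.
  H_1: rank ker ∂_1 − rank ∂_2 = (9 − 7) − 0 = 2, and there is no ∂_2, so H_1 = Z^2.

As a check, the Euler characteristic is 9 − 9 = 0, which agrees with 2 − 2 = 0.

Hence the Betti numbers are b_0 = 2, b_1 = 2.

b_0 = 2, b_1 = 2.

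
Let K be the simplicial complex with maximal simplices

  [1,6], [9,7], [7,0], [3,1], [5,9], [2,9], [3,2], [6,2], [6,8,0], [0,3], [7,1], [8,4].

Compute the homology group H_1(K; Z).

K has 10 vertices, 14 edges, 1 triangle.
rank ∂_1 = 9, rank ∂_2 = 1 ⇒ b_1 = 14 − 9 − 1 = 4; all invariant factors of ∂_2 are 1 so no torsion. So H_1 = Z^4.

H_1 = Z^4.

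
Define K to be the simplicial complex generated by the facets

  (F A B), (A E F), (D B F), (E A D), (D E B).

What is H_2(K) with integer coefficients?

H_2 = 0.

Take the total order A < B < D < E < F on the vertex set. Then K (dimension 2) consists of the simplices:

  0-simplices (5): A, B, D, E, F
  1-simplices (10): AB, AD, AE, AF, BD, BE, BF, DE, DF, EF
  2-simplices (5): ABF, ADE, AEF, BDE, BDF

giving chain groups C_0 ≅ Z^5, C_1 ≅ Z^10, C_2 ≅ Z^5.

The boundary map ∂_1: C_1 → C_0 maps an edge to its endpoints' difference, ∂[p,q] = q − p.
As a 5×10 matrix over Z this has rank 4, with invariant factors (1,1,1,1).

Boundary ∂_2: C_2 → C_1 acts by ∂[p,q,r] = [q,r] − [p,r] + [p,q]. For instance
  ∂BDF = DF − BF + BD,
  ∂ADE = DE − AE + AD.
This gives a 10×5 integer matrix of rank 5; reducing to Smith normal form yields diagonal entries (1,1,1,1,1).

Reading off H_k = ker ∂_k / im ∂_{k+1}:

  H_2: rank ker ∂_2 − rank ∂_3 = (5 − 5) − 0 = 0, and there is no ∂_3, so H_2 ≅ 0.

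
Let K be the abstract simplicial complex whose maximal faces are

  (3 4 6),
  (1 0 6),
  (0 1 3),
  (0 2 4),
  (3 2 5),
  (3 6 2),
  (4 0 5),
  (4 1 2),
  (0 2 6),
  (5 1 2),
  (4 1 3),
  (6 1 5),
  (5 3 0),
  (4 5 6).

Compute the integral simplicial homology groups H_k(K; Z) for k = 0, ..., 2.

We work with the vertex ordering 0 < 1 < 2 < 3 < 4 < 5 < 6. The simplices of K, each written with vertices in increasing order, are:

  0-simplices (7): [0], [1], [2], [3], [4], [5], [6]
  1-simplices (21): [0,1], [0,2], [0,3], [0,4], [0,5], [0,6], [1,2], [1,3], [1,4], [1,5], [1,6], [2,3], [2,4], [2,5], [2,6], [3,4], [3,5], [3,6], [4,5], [4,6], [5,6]
  2-simplices (14): [0,1,3], [0,1,6], [0,2,4], [0,2,6], [0,3,5], [0,4,5], [1,2,4], [1,2,5], [1,3,4], [1,5,6], [2,3,5], [2,3,6], [3,4,6], [4,5,6]

Hence C_0 ≅ Z^7, C_1 ≅ Z^21, C_2 ≅ Z^14.

The boundary map ∂_1: C_1 → C_0 sends each edge [p,q] (with p < q) to q − p.
The resulting 7×21 matrix has rank 6, and its Smith normal form has invariant factors (1,1,1,1,1,1).

The boundary map ∂_2: C_2 → C_1 acts by ∂[p,q,r] = [q,r] − [p,r] + [p,q]. For instance
  ∂[1,3,4] = [3,4] − [1,4] + [1,3],
  ∂[0,2,6] = [2,6] − [0,6] + [0,2].
As a 21×14 matrix over Z this has rank 13, with invariant factors (1,1,1,1,1,1,1,1,1,1,1,1,1).

Now H_k = ker ∂_k / im ∂_{k+1}, so:

  H_0: rank C_0 − rank ∂_1 = 7 − 6 = 1, and the invariant factors of ∂_1 are all 1, so H_0 = Z.
  H_1: rank ker ∂_1 − rank ∂_2 = (21 − 6) − 13 = 2, and the invariant factors of ∂_2 are all 1, so H_1 = Z^2.
  H_2: rank ker ∂_2 − rank ∂_3 = (14 − 13) − 0 = 1, and there is no ∂_3, so H_2 = Z.

H_0 = Z,  H_1 = Z^2,  H_2 = Z.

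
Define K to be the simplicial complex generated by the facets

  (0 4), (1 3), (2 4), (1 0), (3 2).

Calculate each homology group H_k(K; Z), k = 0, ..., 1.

H_0 = Z,  H_1 = Z.

Fix the vertex order 0 < 1 < 2 < 3 < 4 and write every simplex with vertices in increasing order. Then dim K = 1 and the simplices of K are:

  0-simplices (5): [0], [1], [2], [3], [4]
  1-simplices (5): [0,1], [0,4], [1,3], [2,3], [2,4]

giving chain groups C_0 ≅ Z^5, C_1 ≅ Z^5.

The boundary map ∂_1: C_1 → C_0 maps an edge to its endpoints' difference, ∂[p,q] = q − p.
The 5×5 boundary matrix has rank 4 and Smith normal form diag(1,1,1,1).

From H_k ≅ ker(∂_k) / im(∂_{k+1}) we obtain:

  H_0: rank C_0 − rank ∂_1 = 5 − 4 = 1, and the invariant factors of ∂_1 are all 1, so H_0 ≅ Z.
  H_1: rank ker ∂_1 − rank ∂_2 = (5 − 4) − 0 = 1, and there is no ∂_2, so H_1 ≅ Z.

(K is a triangulation of the circle S^1.)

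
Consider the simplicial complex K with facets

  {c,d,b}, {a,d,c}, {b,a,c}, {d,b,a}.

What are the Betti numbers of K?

b_0 = 1, b_1 = 0, b_2 = 1.

Order the vertices as a < b < c < d. Listing each simplex with vertices in this order, K has dimension 2 with simplices:

  0-simplices (4): a, b, c, d
  1-simplices (6): ab, ac, ad, bc, bd, cd
  2-simplices (4): abc, abd, acd, bcd

so the chain groups are C_0 ≅ Z^4, C_1 ≅ Z^6, C_2 ≅ Z^4.

∂_1: C_1 → C_0 maps an edge to its endpoints' difference, ∂[p,q] = q − p.
This gives a 4×6 integer matrix of rank 3; reducing to Smith normal form yields diagonal entries (1,1,1).

∂_2: C_2 → C_1 maps a triangle to the signed sum of its edges. For instance
  ∂abc = bc − ac + ab,
  ∂abd = bd − ad + ab.
As a 6×4 matrix over Z this has rank 3, with invariant factors (1,1,1).

Computing H_k = (kernel of ∂_k) / (image of ∂_{k+1}):

  H_0: rank C_0 − rank ∂_1 = 4 − 3 = 1, and the invariant factors of ∂_1 are all 1, so H_0 ≅ Z.
  H_1: rank ker ∂_1 − rank ∂_2 = (6 − 3) − 3 = 0, and the invariant factors of ∂_2 are all 1, so H_1 ≅ 0.
  H_2: rank ker ∂_2 − rank ∂_3 = (4 − 3) − 0 = 1, and there is no ∂_3, so H_2 ≅ Z.

(K is a triangulation of the 2-sphere S^2.)

Hence the Betti numbers are b_0 = 1, b_1 = 0, b_2 = 1.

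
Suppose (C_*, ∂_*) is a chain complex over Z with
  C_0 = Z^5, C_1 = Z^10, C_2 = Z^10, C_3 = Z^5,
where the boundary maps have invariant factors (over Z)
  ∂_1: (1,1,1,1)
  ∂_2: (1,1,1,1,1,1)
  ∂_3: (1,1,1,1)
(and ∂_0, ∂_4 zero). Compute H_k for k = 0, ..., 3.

H_0: b_0 = 5 − 0 − 4 = 1; torsion from ∂_1 factors > 1: none. So H_0 ≅ Z.
H_1: b_1 = 10 − 4 − 6 = 0; torsion from ∂_2 factors > 1: none. So H_1 ≅ 0.
H_2: b_2 = 10 − 6 − 4 = 0; torsion from ∂_3 factors > 1: none. So H_2 ≅ 0.
H_3: b_3 = 5 − 4 − 0 = 1; torsion from ∂_4 factors > 1: none. So H_3 ≅ Z.

H_0 ≅ Z,  H_1 = 0,  H_2 = 0,  H_3 ≅ Z.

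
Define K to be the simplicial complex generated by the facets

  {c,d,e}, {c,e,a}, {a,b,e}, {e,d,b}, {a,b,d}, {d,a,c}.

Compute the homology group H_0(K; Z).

H_0 = Z.

Fix the vertex order a < b < c < d < e and write every simplex with vertices in increasing order. Then dim K = 2 and the simplices of K are:

  0-simplices (5): a, b, c, d, e
  1-simplices (9): ab, ac, ad, ae, bd, be, cd, ce, de
  2-simplices (6): abd, abe, acd, ace, bde, cde

so the chain groups are C_0 ≅ Z^5, C_1 ≅ Z^9, C_2 ≅ Z^6.

Boundary ∂_1: C_1 → C_0 maps an edge to its endpoints' difference, ∂[p,q] = q − p. For instance
  ∂ac = c − a.
This gives a 5×9 integer matrix of rank 4; reducing to Smith normal form yields diagonal entries (1,1,1,1).

The boundary map ∂_2: C_2 → C_1 acts by ∂[p,q,r] = [q,r] − [p,r] + [p,q]. For instance
  ∂acd = cd − ad + ac,
  ∂abd = bd − ad + ab.
The 9×6 boundary matrix has rank 5 and Smith normal form diag(1,1,1,1,1).

Reading off H_k = ker ∂_k / im ∂_{k+1}:

  H_0: rank C_0 − rank ∂_1 = 5 − 4 = 1, and the invariant factors of ∂_1 are all 1, so H_0 ≅ Z.

(K is a triangulation of the 2-sphere S^2.)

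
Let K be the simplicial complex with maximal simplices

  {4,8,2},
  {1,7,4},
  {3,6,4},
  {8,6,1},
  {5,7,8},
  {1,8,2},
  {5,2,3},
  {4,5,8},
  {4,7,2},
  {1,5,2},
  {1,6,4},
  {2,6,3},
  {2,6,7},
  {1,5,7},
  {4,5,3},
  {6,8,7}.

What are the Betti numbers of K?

b_0 = 1, b_1 = 2, b_2 = 1.

We work with the vertex ordering 1 < 2 < 3 < 4 < 5 < 6 < 7 < 8. The simplices of K, each written with vertices in increasing order, are:

  0-simplices (8): [1], [2], [3], [4], [5], [6], [7], [8]
  1-simplices (24): (24 of them)
  2-simplices (16): [1,2,5], [1,2,8], [1,4,6], [1,4,7], [1,5,7], [1,6,8], [2,3,5], [2,3,6], [2,4,7], [2,4,8], [2,6,7], [3,4,5], [3,4,6], [4,5,8], [5,7,8], [6,7,8]

Hence C_0 ≅ Z^8, C_1 ≅ Z^24, C_2 ≅ Z^16.

∂_1: C_1 → C_0 is given by ∂[p,q] = [q] − [p].
The resulting 8×24 matrix has rank 7, and its Smith normal form has invariant factors (1,1,1,1,1,1,1).

∂_2: C_2 → C_1 maps a triangle to the signed sum of its edges. For instance
  ∂[1,4,7] = [4,7] − [1,7] + [1,4],
  ∂[4,5,8] = [5,8] − [4,8] + [4,5].
The 24×16 boundary matrix has rank 15 and Smith normal form diag(1,1,1,1,1,1,1,1,1,1,1,1,1,1,1).

Computing H_k = (kernel of ∂_k) / (image of ∂_{k+1}):

  H_0: rank C_0 − rank ∂_1 = 8 − 7 = 1, and the invariant factors of ∂_1 are all 1, so H_0 ≅ Z.
  H_1: rank ker ∂_1 − rank ∂_2 = (24 − 7) − 15 = 2, and the invariant factors of ∂_2 are all 1, so H_1 ≅ Z^2.
  H_2: rank ker ∂_2 − rank ∂_3 = (16 − 15) − 0 = 1, and there is no ∂_3, so H_2 ≅ Z.

(K is a triangulation of the torus T^2.)

Hence the Betti numbers are b_0 = 1, b_1 = 2, b_2 = 1.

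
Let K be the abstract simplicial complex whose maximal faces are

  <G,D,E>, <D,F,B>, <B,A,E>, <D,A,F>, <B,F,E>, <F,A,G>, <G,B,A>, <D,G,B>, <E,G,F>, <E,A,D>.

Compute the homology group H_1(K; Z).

H_1 = Z/2Z.

Order the vertices as A < B < D < E < F < G. Listing each simplex with vertices in this order, K has dimension 2 with simplices:

  0-simplices (6): A, B, D, E, F, G
  1-simplices (15): AB, AD, AE, AF, AG, BD, BE, BF, BG, DE, DF, DG, EF, EG, FG
  2-simplices (10): ABE, ABG, ADE, ADF, AFG, BDF, BDG, BEF, DEG, EFG

Hence C_0 ≅ Z^6, C_1 ≅ Z^15, C_2 ≅ Z^10.

Boundary ∂_1: C_1 → C_0 is given by ∂[p,q] = [q] − [p]. For instance
  ∂EF = F − E.
The resulting 6×15 matrix has rank 5, and its Smith normal form has invariant factors (1,1,1,1,1).

∂_2: C_2 → C_1 acts by ∂[p,q,r] = [q,r] − [p,r] + [p,q]. For instance
  ∂ADE = DE − AE + AD,
  ∂BDG = DG − BG + BD.
This gives a 15×10 integer matrix of rank 10; reducing to Smith normal form yields diagonal entries (1,1,1,1,1,1,1,1,1,2).

From H_k ≅ ker(∂_k) / im(∂_{k+1}) we obtain:

  H_1: rank ker ∂_1 − rank ∂_2 = (15 − 5) − 10 = 0, and ∂_2 has invariant factor 2 > 1, so H_1 ≅ Z/2Z.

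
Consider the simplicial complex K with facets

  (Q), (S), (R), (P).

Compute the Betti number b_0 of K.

b_0 = 4.

Take the total order P < Q < R < S on the vertex set. Then K (dimension 0) consists of the simplices:

  0-simplices (4): P, Q, R, S

so the chain groups are C_0 ≅ Z^4.

From H_k ≅ ker(∂_k) / im(∂_{k+1}) we obtain:

  H_0: rank C_0 − rank ∂_1 = 4 − 0 = 4, and there is no ∂_1, so H_0 ≅ Z^4.

Hence the Betti numbers are b_0 = 4.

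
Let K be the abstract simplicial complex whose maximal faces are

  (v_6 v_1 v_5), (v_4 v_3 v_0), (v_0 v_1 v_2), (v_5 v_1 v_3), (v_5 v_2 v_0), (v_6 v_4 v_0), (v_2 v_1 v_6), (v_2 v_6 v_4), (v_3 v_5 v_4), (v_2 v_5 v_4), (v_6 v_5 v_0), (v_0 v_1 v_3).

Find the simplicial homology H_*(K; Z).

Order the vertices as v_0 < v_1 < v_2 < v_3 < v_4 < v_5 < v_6. Listing each simplex with vertices in this order, K has dimension 2 with simplices:

  0-simplices (7): [v_0], [v_1], [v_2], [v_3], [v_4], [v_5], [v_6]
  1-simplices (18): (18 of them)
  2-simplices (12): (12 of them)

giving chain groups C_0 ≅ Z^7, C_1 ≅ Z^18, C_2 ≅ Z^12.

∂_1: C_1 → C_0 sends each edge [p,q] (with p < q) to q − p. For instance
  ∂[v_1,v_2] = [v_2] − [v_1].
This gives a 7×18 integer matrix of rank 6; reducing to Smith normal form yields diagonal entries (1,1,1,1,1,1).

Boundary ∂_2: C_2 → C_1 acts by ∂[p,q,r] = [q,r] − [p,r] + [p,q]. For instance
  ∂[v_1,v_5,v_6] = [v_5,v_6] − [v_1,v_6] + [v_1,v_5],
  ∂[v_0,v_1,v_3] = [v_1,v_3] − [v_0,v_3] + [v_0,v_1].
The 18×12 boundary matrix has rank 12 and Smith normal form diag(1,1,1,1,1,1,1,1,1,1,1,2).

Now H_k = ker ∂_k / im ∂_{k+1}, so:

  H_0: rank C_0 − rank ∂_1 = 7 − 6 = 1, and the invariant factors of ∂_1 are all 1, so H_0 = Z.
  H_1: rank ker ∂_1 − rank ∂_2 = (18 − 6) − 12 = 0, and ∂_2 has invariant factor 2 > 1, so H_1 = Z/2.
  H_2: rank ker ∂_2 − rank ∂_3 = (12 − 12) − 0 = 0, and there is no ∂_3, so H_2 = 0.

As a check, the Euler characteristic is 7 − 18 + 12 = 1, which agrees with 1 − 0 + 0 = 1.

H_0 ≅ Z,  H_1 ≅ Z/2,  H_2 = 0.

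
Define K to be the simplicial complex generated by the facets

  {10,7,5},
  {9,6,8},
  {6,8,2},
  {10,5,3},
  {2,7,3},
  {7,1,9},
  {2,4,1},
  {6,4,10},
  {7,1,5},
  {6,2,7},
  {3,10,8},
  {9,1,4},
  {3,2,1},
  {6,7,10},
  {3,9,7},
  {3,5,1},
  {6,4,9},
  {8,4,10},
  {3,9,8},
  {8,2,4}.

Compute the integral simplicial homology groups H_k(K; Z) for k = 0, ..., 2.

H_0 = Z,  H_1 = Z ⊕ Z/2Z,  H_2 = 0.

Fix the vertex order 1 < 2 < 3 < 4 < 5 < 6 < 7 < 8 < 9 < 10 and write every simplex with vertices in increasing order. Then dim K = 2 and the simplices of K are:

  0-simplices (10): [1], [2], [3], [4], [5], [6], [7], [8], [9], [10]
  1-simplices (30): (30 of them)
  2-simplices (20): (20 of them)

so the chain groups are C_0 ≅ Z^10, C_1 ≅ Z^30, C_2 ≅ Z^20.

∂_1: C_1 → C_0 maps an edge to its endpoints' difference, ∂[p,q] = q − p.
As a 10×30 matrix over Z this has rank 9, with invariant factors (1,1,1,1,1,1,1,1,1).

Boundary ∂_2: C_2 → C_1 maps a triangle to the signed sum of its edges. For instance
  ∂[3,8,9] = [8,9] − [3,9] + [3,8],
  ∂[2,3,7] = [3,7] − [2,7] + [2,3].
The resulting 30×20 matrix has rank 20, and its Smith normal form has invariant factors (1,1,1,1,1,1,1,1,1,1,1,1,1,1,1,1,1,1,1,2).

Now H_k = ker ∂_k / im ∂_{k+1}, so:

  H_0: rank C_0 − rank ∂_1 = 10 − 9 = 1, and the invariant factors of ∂_1 are all 1, so H_0 = Z.
  H_1: rank ker ∂_1 − rank ∂_2 = (30 − 9) − 20 = 1, and ∂_2 has invariant factor 2 > 1, so H_1 = Z ⊕ Z/2Z.
  H_2: rank ker ∂_2 − rank ∂_3 = (20 − 20) − 0 = 0, and there is no ∂_3, so H_2 = 0.

As a check, the Euler characteristic is 10 − 30 + 20 = 0, which agrees with 1 − 1 + 0 = 0.
(K is a triangulation of the Klein bottle.)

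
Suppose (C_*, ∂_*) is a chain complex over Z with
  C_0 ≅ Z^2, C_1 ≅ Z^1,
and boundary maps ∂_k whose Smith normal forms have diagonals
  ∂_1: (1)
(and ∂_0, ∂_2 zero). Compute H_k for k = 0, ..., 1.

H_0 ≅ Z,  H_1 = 0.

H_0: b_0 = 2 − 0 − 1 = 1; torsion from ∂_1 factors > 1: none. So H_0 ≅ Z.
H_1: b_1 = 1 − 1 − 0 = 0; torsion from ∂_2 factors > 1: none. So H_1 ≅ 0.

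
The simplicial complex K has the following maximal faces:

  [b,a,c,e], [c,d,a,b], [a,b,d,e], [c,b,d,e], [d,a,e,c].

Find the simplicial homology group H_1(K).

Take the total order a < b < c < d < e on the vertex set. Then K (dimension 3) consists of the simplices:

  0-simplices (5): a, b, c, d, e
  1-simplices (10): ab, ac, ad, ae, bc, bd, be, cd, ce, de
  2-simplices (10): abc, abd, abe, acd, ace, ade, bcd, bce, bde, cde
  3-simplices (5): abcd, abce, abde, acde, bcde

so the chain groups are C_0 ≅ Z^5, C_1 ≅ Z^10, C_2 ≅ Z^10, C_3 ≅ Z^5.

The boundary map ∂_1: C_1 → C_0 is given by ∂[p,q] = [q] − [p]. For instance
  ∂be = e − b.
The resulting 5×10 matrix has rank 4, and its Smith normal form has invariant factors (1,1,1,1).

The boundary map ∂_2: C_2 → C_1 acts by ∂[p,q,r] = [q,r] − [p,r] + [p,q]. For instance
  ∂acd = cd − ad + ac,
  ∂abc = bc − ac + ab.
The 10×10 boundary matrix has rank 6 and Smith normal form diag(1,1,1,1,1,1).

The boundary map ∂_3: C_3 → C_2 sends each 3-simplex σ to the alternating sum Σ_i (−1)^i (σ with its i-th vertex removed). For instance
  ∂abcd = bcd − acd + abd − abc,
  ∂bcde = cde − bde + bce − bcd.
The 10×5 boundary matrix has rank 4 and Smith normal form diag(1,1,1,1).

Reading off H_k = ker ∂_k / im ∂_{k+1}:

  H_1: rank ker ∂_1 − rank ∂_2 = (10 − 4) − 6 = 0, and the invariant factors of ∂_2 are all 1, so H_1 = 0.

H_1 = 0.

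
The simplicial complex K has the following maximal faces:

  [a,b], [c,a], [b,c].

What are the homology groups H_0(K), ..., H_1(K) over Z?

H_0 = Z,  H_1 = Z.

Order the vertices as a < b < c. Listing each simplex with vertices in this order, K has dimension 1 with simplices:

  0-simplices (3): a, b, c
  1-simplices (3): ab, ac, bc

giving chain groups C_0 ≅ Z^3, C_1 ≅ Z^3.

Boundary ∂_1: C_1 → C_0 maps an edge to its endpoints' difference, ∂[p,q] = q − p.
This gives a 3×3 integer matrix of rank 2; reducing to Smith normal form yields diagonal entries (1,1).

Reading off H_k = ker ∂_k / im ∂_{k+1}:

  H_0: rank C_0 − rank ∂_1 = 3 − 2 = 1, and the invariant factors of ∂_1 are all 1, so H_0 ≅ Z.
  H_1: rank ker ∂_1 − rank ∂_2 = (3 − 2) − 0 = 1, and there is no ∂_2, so H_1 ≅ Z.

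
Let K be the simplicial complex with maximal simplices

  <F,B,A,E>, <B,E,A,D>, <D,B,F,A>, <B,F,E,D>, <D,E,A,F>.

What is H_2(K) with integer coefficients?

K has 5 vertices, 10 edges, 10 triangles, 5 3-simplices.
rank ∂_2 = 6, rank ∂_3 = 4 ⇒ b_2 = 10 − 6 − 4 = 0; all invariant factors of ∂_3 are 1 so no torsion. So H_2 = 0.

H_2 = 0.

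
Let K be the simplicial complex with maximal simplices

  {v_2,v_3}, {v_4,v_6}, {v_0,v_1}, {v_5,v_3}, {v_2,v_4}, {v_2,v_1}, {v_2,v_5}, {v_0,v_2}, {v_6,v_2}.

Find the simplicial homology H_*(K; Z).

Take the total order v_0 < v_1 < v_2 < v_3 < v_4 < v_5 < v_6 on the vertex set. Then K (dimension 1) consists of the simplices:

  0-simplices (7): [v_0], [v_1], [v_2], [v_3], [v_4], [v_5], [v_6]
  1-simplices (9): [v_0,v_1], [v_0,v_2], [v_1,v_2], [v_2,v_3], [v_2,v_4], [v_2,v_5], [v_2,v_6], [v_3,v_5], [v_4,v_6]

Hence C_0 ≅ Z^7, C_1 ≅ Z^9.

Boundary ∂_1: C_1 → C_0 sends each edge [p,q] (with p < q) to q − p.
This gives a 7×9 integer matrix of rank 6; reducing to Smith normal form yields diagonal entries (1,1,1,1,1,1).

Now H_k = ker ∂_k / im ∂_{k+1}, so:

  H_0: rank C_0 − rank ∂_1 = 7 − 6 = 1, and the invariant factors of ∂_1 are all 1, so H_0 = Z.
  H_1: rank ker ∂_1 − rank ∂_2 = (9 − 6) − 0 = 3, and there is no ∂_2, so H_1 = Z^3.

As a check, the Euler characteristic is 7 − 9 = -2, which agrees with 1 − 3 = -2.
(K is a triangulation of a wedge of 3 circles.)

H_0 ≅ Z,  H_1 ≅ Z^3.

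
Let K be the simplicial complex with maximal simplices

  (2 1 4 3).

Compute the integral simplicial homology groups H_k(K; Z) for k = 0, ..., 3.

H_0 ≅ Z,  H_1 = 0,  H_2 = 0,  H_3 = 0.

Order the vertices as 1 < 2 < 3 < 4. Listing each simplex with vertices in this order, K has dimension 3 with simplices:

  0-simplices (4): [1], [2], [3], [4]
  1-simplices (6): [1,2], [1,3], [1,4], [2,3], [2,4], [3,4]
  2-simplices (4): [1,2,3], [1,2,4], [1,3,4], [2,3,4]
  3-simplices (1): [1,2,3,4]

giving chain groups C_0 ≅ Z^4, C_1 ≅ Z^6, C_2 ≅ Z^4, C_3 ≅ Z^1.

∂_1: C_1 → C_0 is given by ∂[p,q] = [q] − [p].
The 4×6 boundary matrix has rank 3 and Smith normal form diag(1,1,1).

The boundary map ∂_2: C_2 → C_1 maps a triangle to the signed sum of its edges. For instance
  ∂[1,2,4] = [2,4] − [1,4] + [1,2],
  ∂[2,3,4] = [3,4] − [2,4] + [2,3].
The resulting 6×4 matrix has rank 3, and its Smith normal form has invariant factors (1,1,1).

The boundary map ∂_3: C_3 → C_2 sends each 3-simplex σ to the alternating sum Σ_i (−1)^i (σ with its i-th vertex removed). For instance
  ∂[1,2,3,4] = [2,3,4] − [1,3,4] + [1,2,4] − [1,2,3].
As a 4×1 matrix over Z this has rank 1, with invariant factors (1).

Computing H_k = (kernel of ∂_k) / (image of ∂_{k+1}):

  H_0: rank C_0 − rank ∂_1 = 4 − 3 = 1, and the invariant factors of ∂_1 are all 1, so H_0 ≅ Z.
  H_1: rank ker ∂_1 − rank ∂_2 = (6 − 3) − 3 = 0, and the invariant factors of ∂_2 are all 1, so H_1 ≅ 0.
  H_2: rank ker ∂_2 − rank ∂_3 = (4 − 3) − 1 = 0, and the invariant factors of ∂_3 are all 1, so H_2 ≅ 0.
  H_3: rank ker ∂_3 − rank ∂_4 = (1 − 1) − 0 = 0, and there is no ∂_4, so H_3 ≅ 0.

As a check, the Euler characteristic is 4 − 6 + 4 − 1 = 1, which agrees with 1 − 0 + 0 − 0 = 1.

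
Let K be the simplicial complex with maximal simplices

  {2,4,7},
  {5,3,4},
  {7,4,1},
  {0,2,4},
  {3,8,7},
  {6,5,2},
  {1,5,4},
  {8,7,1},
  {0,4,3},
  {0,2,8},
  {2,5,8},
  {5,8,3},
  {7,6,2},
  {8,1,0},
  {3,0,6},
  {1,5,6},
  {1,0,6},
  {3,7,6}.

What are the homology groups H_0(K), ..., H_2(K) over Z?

H_0 = Z,  H_1 = Z^2,  H_2 = Z.

Fix the vertex order 0 < 1 < 2 < 3 < 4 < 5 < 6 < 7 < 8 and write every simplex with vertices in increasing order. Then dim K = 2 and the simplices of K are:

  0-simplices (9): [0], [1], [2], [3], [4], [5], [6], [7], [8]
  1-simplices (27): (27 of them)
  2-simplices (18): [0,1,6], [0,1,8], [0,2,4], [0,2,8], [0,3,4], [0,3,6], [1,4,5], [1,4,7], [1,5,6], [1,7,8], [2,4,7], [2,5,6], [2,5,8], [2,6,7], [3,4,5], [3,5,8], [3,6,7], [3,7,8]

Hence C_0 ≅ Z^9, C_1 ≅ Z^27, C_2 ≅ Z^18.

∂_1: C_1 → C_0 maps an edge to its endpoints' difference, ∂[p,q] = q − p. For instance
  ∂[1,7] = [7] − [1].
The 9×27 boundary matrix has rank 8 and Smith normal form diag(1,1,1,1,1,1,1,1).

∂_2: C_2 → C_1 acts by ∂[p,q,r] = [q,r] − [p,r] + [p,q]. For instance
  ∂[3,4,5] = [4,5] − [3,5] + [3,4],
  ∂[2,5,6] = [5,6] − [2,6] + [2,5].
The resulting 27×18 matrix has rank 17, and its Smith normal form has invariant factors (1,1,1,1,1,1,1,1,1,1,1,1,1,1,1,1,1).

Now H_k = ker ∂_k / im ∂_{k+1}, so:

  H_0: rank C_0 − rank ∂_1 = 9 − 8 = 1, and the invariant factors of ∂_1 are all 1, so H_0 ≅ Z.
  H_1: rank ker ∂_1 − rank ∂_2 = (27 − 8) − 17 = 2, and the invariant factors of ∂_2 are all 1, so H_1 ≅ Z^2.
  H_2: rank ker ∂_2 − rank ∂_3 = (18 − 17) − 0 = 1, and there is no ∂_3, so H_2 ≅ Z.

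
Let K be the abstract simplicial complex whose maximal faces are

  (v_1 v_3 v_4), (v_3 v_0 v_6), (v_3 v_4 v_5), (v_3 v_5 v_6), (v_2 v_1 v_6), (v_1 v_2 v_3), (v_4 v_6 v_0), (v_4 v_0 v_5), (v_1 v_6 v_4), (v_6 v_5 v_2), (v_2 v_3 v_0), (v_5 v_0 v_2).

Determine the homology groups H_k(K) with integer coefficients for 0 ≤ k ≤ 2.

H_0 ≅ Z,  H_1 ≅ Z/2Z,  H_2 = 0.

Order the vertices as v_0 < v_1 < v_2 < v_3 < v_4 < v_5 < v_6. Listing each simplex with vertices in this order, K has dimension 2 with simplices:

  0-simplices (7): [v_0], [v_1], [v_2], [v_3], [v_4], [v_5], [v_6]
  1-simplices (18): (18 of them)
  2-simplices (12): (12 of them)

so the chain groups are C_0 ≅ Z^7, C_1 ≅ Z^18, C_2 ≅ Z^12.

∂_1: C_1 → C_0 maps an edge to its endpoints' difference, ∂[p,q] = q − p. For instance
  ∂[v_1,v_6] = [v_6] − [v_1].
As a 7×18 matrix over Z this has rank 6, with invariant factors (1,1,1,1,1,1).

∂_2: C_2 → C_1 acts by ∂[p,q,r] = [q,r] − [p,r] + [p,q]. For instance
  ∂[v_3,v_4,v_5] = [v_4,v_5] − [v_3,v_5] + [v_3,v_4],
  ∂[v_1,v_3,v_4] = [v_3,v_4] − [v_1,v_4] + [v_1,v_3].
This gives a 18×12 integer matrix of rank 12; reducing to Smith normal form yields diagonal entries (1,1,1,1,1,1,1,1,1,1,1,2).

Reading off H_k = ker ∂_k / im ∂_{k+1}:

  H_0: rank C_0 − rank ∂_1 = 7 − 6 = 1, and the invariant factors of ∂_1 are all 1, so H_0 = Z.
  H_1: rank ker ∂_1 − rank ∂_2 = (18 − 6) − 12 = 0, and ∂_2 has invariant factor 2 > 1, so H_1 = Z/2Z.
  H_2: rank ker ∂_2 − rank ∂_3 = (12 − 12) − 0 = 0, and there is no ∂_3, so H_2 = 0.

(K is a triangulation of the real projective plane RP^2.)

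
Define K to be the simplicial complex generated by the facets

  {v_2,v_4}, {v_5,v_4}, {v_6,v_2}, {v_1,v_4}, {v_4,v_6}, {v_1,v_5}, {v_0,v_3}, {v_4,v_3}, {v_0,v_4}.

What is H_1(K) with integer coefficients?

H_1 ≅ Z^3.

K has 7 vertices, 9 edges.
rank ∂_1 = 6, rank ∂_2 = 0 ⇒ b_1 = 9 − 6 − 0 = 3. So H_1 ≅ Z^3.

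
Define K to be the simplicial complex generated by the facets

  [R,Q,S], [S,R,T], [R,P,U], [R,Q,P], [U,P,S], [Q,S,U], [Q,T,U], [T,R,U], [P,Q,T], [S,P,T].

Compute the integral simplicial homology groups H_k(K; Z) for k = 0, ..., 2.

Order the vertices as P < Q < R < S < T < U. Listing each simplex with vertices in this order, K has dimension 2 with simplices:

  0-simplices (6): P, Q, R, S, T, U
  1-simplices (15): PQ, PR, PS, PT, PU, QR, QS, QT, QU, RS, RT, RU, ST, SU, TU
  2-simplices (10): PQR, PQT, PRU, PST, PSU, QRS, QSU, QTU, RST, RTU

giving chain groups C_0 ≅ Z^6, C_1 ≅ Z^15, C_2 ≅ Z^10.

The boundary map ∂_1: C_1 → C_0 sends each edge [p,q] (with p < q) to q − p. For instance
  ∂RU = U − R.
As a 6×15 matrix over Z this has rank 5, with invariant factors (1,1,1,1,1).

Boundary ∂_2: C_2 → C_1 sends each 2-simplex [p,q,r] to [q,r] − [p,r] + [p,q]. For instance
  ∂PST = ST − PT + PS,
  ∂RTU = TU − RU + RT.
As a 15×10 matrix over Z this has rank 10, with invariant factors (1,1,1,1,1,1,1,1,1,2).

Reading off H_k = ker ∂_k / im ∂_{k+1}:

  H_0: rank C_0 − rank ∂_1 = 6 − 5 = 1, and the invariant factors of ∂_1 are all 1, so H_0 ≅ Z.
  H_1: rank ker ∂_1 − rank ∂_2 = (15 − 5) − 10 = 0, and ∂_2 has invariant factor 2 > 1, so H_1 ≅ Z/2.
  H_2: rank ker ∂_2 − rank ∂_3 = (10 − 10) − 0 = 0, and there is no ∂_3, so H_2 ≅ 0.

H_0 ≅ Z,  H_1 ≅ Z/2,  H_2 = 0.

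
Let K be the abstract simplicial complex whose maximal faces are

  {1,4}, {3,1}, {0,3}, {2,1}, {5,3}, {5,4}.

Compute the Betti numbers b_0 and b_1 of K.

b_0 = 1, b_1 = 1.

Take the total order 0 < 1 < 2 < 3 < 4 < 5 on the vertex set. Then K (dimension 1) consists of the simplices:

  0-simplices (6): [0], [1], [2], [3], [4], [5]
  1-simplices (6): [0,3], [1,2], [1,3], [1,4], [3,5], [4,5]

giving chain groups C_0 ≅ Z^6, C_1 ≅ Z^6.

∂_1: C_1 → C_0 is given by ∂[p,q] = [q] − [p]. For instance
  ∂[4,5] = [5] − [4].
The 6×6 boundary matrix has rank 5 and Smith normal form diag(1,1,1,1,1).

Reading off H_k = ker ∂_k / im ∂_{k+1}:

  H_0: rank C_0 − rank ∂_1 = 6 − 5 = 1, and the invariant factors of ∂_1 are all 1, so H_0 = Z.
  H_1: rank ker ∂_1 − rank ∂_2 = (6 − 5) − 0 = 1, and there is no ∂_2, so H_1 = Z.

As a check, the Euler characteristic is 6 − 6 = 0, which agrees with 1 − 1 = 0.

Hence the Betti numbers are b_0 = 1, b_1 = 1.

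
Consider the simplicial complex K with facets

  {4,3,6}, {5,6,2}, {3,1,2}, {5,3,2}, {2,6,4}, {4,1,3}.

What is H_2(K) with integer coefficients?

We work with the vertex ordering 1 < 2 < 3 < 4 < 5 < 6. The simplices of K, each written with vertices in increasing order, are:

  0-simplices (6): [1], [2], [3], [4], [5], [6]
  1-simplices (12): [1,2], [1,3], [1,4], [2,3], [2,4], [2,5], [2,6], [3,4], [3,5], [3,6], [4,6], [5,6]
  2-simplices (6): [1,2,3], [1,3,4], [2,3,5], [2,4,6], [2,5,6], [3,4,6]

so the chain groups are C_0 ≅ Z^6, C_1 ≅ Z^12, C_2 ≅ Z^6.

∂_1: C_1 → C_0 maps an edge to its endpoints' difference, ∂[p,q] = q − p.
As a 6×12 matrix over Z this has rank 5, with invariant factors (1,1,1,1,1).

Boundary ∂_2: C_2 → C_1 maps a triangle to the signed sum of its edges. For instance
  ∂[2,5,6] = [5,6] − [2,6] + [2,5],
  ∂[3,4,6] = [4,6] − [3,6] + [3,4].
The resulting 12×6 matrix has rank 6, and its Smith normal form has invariant factors (1,1,1,1,1,1).

Now H_k = ker ∂_k / im ∂_{k+1}, so:

  H_2: rank ker ∂_2 − rank ∂_3 = (6 − 6) − 0 = 0, and there is no ∂_3, so H_2 = 0.

H_2 ≅ 0.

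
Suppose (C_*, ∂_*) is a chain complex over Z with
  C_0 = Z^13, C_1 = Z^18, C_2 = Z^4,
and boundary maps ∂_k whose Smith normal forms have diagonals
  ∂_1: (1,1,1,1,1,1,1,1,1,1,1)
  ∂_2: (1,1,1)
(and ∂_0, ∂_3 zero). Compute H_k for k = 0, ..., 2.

H_0: b_0 = 13 − 0 − 11 = 2; torsion from ∂_1 factors > 1: none. So H_0 ≅ Z^2.
H_1: b_1 = 18 − 11 − 3 = 4; torsion from ∂_2 factors > 1: none. So H_1 ≅ Z^4.
H_2: b_2 = 4 − 3 − 0 = 1; torsion from ∂_3 factors > 1: none. So H_2 ≅ Z.

H_0 ≅ Z^2,  H_1 ≅ Z^4,  H_2 ≅ Z.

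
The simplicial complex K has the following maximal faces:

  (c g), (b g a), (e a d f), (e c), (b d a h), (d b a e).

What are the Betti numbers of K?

b_0 = 1, b_1 = 1, b_2 = 0, b_3 = 0.

We work with the vertex ordering a < b < c < d < e < f < g < h. The simplices of K, each written with vertices in increasing order, are:

  0-simplices (8): a, b, c, d, e, f, g, h
  1-simplices (16): ab, ad, ae, af, ag, ah, bd, be, bg, bh, ce, cg, de, df, dh, ef
  2-simplices (11): abd, abe, abg, abh, ade, adf, adh, aef, bde, bdh, def
  3-simplices (3): abde, abdh, adef

giving chain groups C_0 ≅ Z^8, C_1 ≅ Z^16, C_2 ≅ Z^11, C_3 ≅ Z^3.

The boundary map ∂_1: C_1 → C_0 maps an edge to its endpoints' difference, ∂[p,q] = q − p.
The 8×16 boundary matrix has rank 7 and Smith normal form diag(1,1,1,1,1,1,1).

Boundary ∂_2: C_2 → C_1 maps a triangle to the signed sum of its edges. For instance
  ∂abe = be − ae + ab,
  ∂adh = dh − ah + ad.
As a 16×11 matrix over Z this has rank 8, with invariant factors (1,1,1,1,1,1,1,1).

The boundary map ∂_3: C_3 → C_2 sends each 3-simplex σ to the alternating sum Σ_i (−1)^i (σ with its i-th vertex removed). For instance
  ∂adef = def − aef + adf − ade,
  ∂abdh = bdh − adh + abh − abd.
This gives a 11×3 integer matrix of rank 3; reducing to Smith normal form yields diagonal entries (1,1,1).

From H_k ≅ ker(∂_k) / im(∂_{k+1}) we obtain:

  H_0: rank C_0 − rank ∂_1 = 8 − 7 = 1, and the invariant factors of ∂_1 are all 1, so H_0 ≅ Z.
  H_1: rank ker ∂_1 − rank ∂_2 = (16 − 7) − 8 = 1, and the invariant factors of ∂_2 are all 1, so H_1 ≅ Z.
  H_2: rank ker ∂_2 − rank ∂_3 = (11 − 8) − 3 = 0, and the invariant factors of ∂_3 are all 1, so H_2 ≅ 0.
  H_3: rank ker ∂_3 − rank ∂_4 = (3 − 3) − 0 = 0, and there is no ∂_4, so H_3 ≅ 0.

Hence the Betti numbers are b_0 = 1, b_1 = 1, b_2 = 0, b_3 = 0.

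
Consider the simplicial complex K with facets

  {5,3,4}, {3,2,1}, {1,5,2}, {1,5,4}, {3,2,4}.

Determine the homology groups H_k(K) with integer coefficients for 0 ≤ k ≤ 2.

H_0 = Z,  H_1 = Z,  H_2 = 0.

Take the total order 1 < 2 < 3 < 4 < 5 on the vertex set. Then K (dimension 2) consists of the simplices:

  0-simplices (5): [1], [2], [3], [4], [5]
  1-simplices (10): [1,2], [1,3], [1,4], [1,5], [2,3], [2,4], [2,5], [3,4], [3,5], [4,5]
  2-simplices (5): [1,2,3], [1,2,5], [1,4,5], [2,3,4], [3,4,5]

Hence C_0 ≅ Z^5, C_1 ≅ Z^10, C_2 ≅ Z^5.

The boundary map ∂_1: C_1 → C_0 is given by ∂[p,q] = [q] − [p]. For instance
  ∂[2,5] = [5] − [2].
As a 5×10 matrix over Z this has rank 4, with invariant factors (1,1,1,1).

The boundary map ∂_2: C_2 → C_1 sends each 2-simplex [p,q,r] to [q,r] − [p,r] + [p,q]. For instance
  ∂[1,4,5] = [4,5] − [1,5] + [1,4],
  ∂[1,2,5] = [2,5] − [1,5] + [1,2].
This gives a 10×5 integer matrix of rank 5; reducing to Smith normal form yields diagonal entries (1,1,1,1,1).

Now H_k = ker ∂_k / im ∂_{k+1}, so:

  H_0: rank C_0 − rank ∂_1 = 5 − 4 = 1, and the invariant factors of ∂_1 are all 1, so H_0 ≅ Z.
  H_1: rank ker ∂_1 − rank ∂_2 = (10 − 4) − 5 = 1, and the invariant factors of ∂_2 are all 1, so H_1 ≅ Z.
  H_2: rank ker ∂_2 − rank ∂_3 = (5 − 5) − 0 = 0, and there is no ∂_3, so H_2 ≅ 0.

(K is a triangulation of the Möbius band.)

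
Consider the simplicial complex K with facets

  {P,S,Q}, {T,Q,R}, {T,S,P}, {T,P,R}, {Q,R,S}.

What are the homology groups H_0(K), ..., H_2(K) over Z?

H_0 = Z,  H_1 = Z,  H_2 = 0.

Take the total order P < Q < R < S < T on the vertex set. Then K (dimension 2) consists of the simplices:

  0-simplices (5): P, Q, R, S, T
  1-simplices (10): PQ, PR, PS, PT, QR, QS, QT, RS, RT, ST
  2-simplices (5): PQS, PRT, PST, QRS, QRT

so the chain groups are C_0 ≅ Z^5, C_1 ≅ Z^10, C_2 ≅ Z^5.

Boundary ∂_1: C_1 → C_0 is given by ∂[p,q] = [q] − [p]. For instance
  ∂QS = S − Q.
This gives a 5×10 integer matrix of rank 4; reducing to Smith normal form yields diagonal entries (1,1,1,1).

The boundary map ∂_2: C_2 → C_1 maps a triangle to the signed sum of its edges. For instance
  ∂PRT = RT − PT + PR,
  ∂PQS = QS − PS + PQ.
This gives a 10×5 integer matrix of rank 5; reducing to Smith normal form yields diagonal entries (1,1,1,1,1).

From H_k ≅ ker(∂_k) / im(∂_{k+1}) we obtain:

  H_0: rank C_0 − rank ∂_1 = 5 − 4 = 1, and the invariant factors of ∂_1 are all 1, so H_0 = Z.
  H_1: rank ker ∂_1 − rank ∂_2 = (10 − 4) − 5 = 1, and the invariant factors of ∂_2 are all 1, so H_1 = Z.
  H_2: rank ker ∂_2 − rank ∂_3 = (5 − 5) − 0 = 0, and there is no ∂_3, so H_2 = 0.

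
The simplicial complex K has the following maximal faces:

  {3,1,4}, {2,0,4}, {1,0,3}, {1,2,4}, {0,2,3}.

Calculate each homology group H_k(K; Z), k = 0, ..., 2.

H_0 = Z,  H_1 = Z,  H_2 = 0.

K has 5 vertices, 10 edges, 5 triangles.
rank ∂_0 = 0, rank ∂_1 = 4 ⇒ b_0 = 5 − 0 − 4 = 1; all invariant factors of ∂_1 are 1 so no torsion. So H_0 = Z.
rank ∂_1 = 4, rank ∂_2 = 5 ⇒ b_1 = 10 − 4 − 5 = 1; all invariant factors of ∂_2 are 1 so no torsion. So H_1 = Z.
rank ∂_2 = 5, rank ∂_3 = 0 ⇒ b_2 = 5 − 5 − 0 = 0. So H_2 = 0.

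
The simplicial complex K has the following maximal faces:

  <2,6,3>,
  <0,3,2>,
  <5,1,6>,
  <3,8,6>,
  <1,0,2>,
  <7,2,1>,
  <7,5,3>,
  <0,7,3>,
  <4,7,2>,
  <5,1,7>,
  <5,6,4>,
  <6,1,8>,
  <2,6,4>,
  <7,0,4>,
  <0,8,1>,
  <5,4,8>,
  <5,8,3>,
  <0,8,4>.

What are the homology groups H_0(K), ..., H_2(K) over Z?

H_0 = Z,  H_1 = Z ⊕ Z/2Z,  H_2 = 0.

Take the total order 0 < 1 < 2 < 3 < 4 < 5 < 6 < 7 < 8 on the vertex set. Then K (dimension 2) consists of the simplices:

  0-simplices (9): [0], [1], [2], [3], [4], [5], [6], [7], [8]
  1-simplices (27): (27 of them)
  2-simplices (18): [0,1,2], [0,1,8], [0,2,3], [0,3,7], [0,4,7], [0,4,8], [1,2,7], [1,5,6], [1,5,7], [1,6,8], [2,3,6], [2,4,6], [2,4,7], [3,5,7], [3,5,8], [3,6,8], [4,5,6], [4,5,8]

so the chain groups are C_0 ≅ Z^9, C_1 ≅ Z^27, C_2 ≅ Z^18.

The boundary map ∂_1: C_1 → C_0 is given by ∂[p,q] = [q] − [p].
The 9×27 boundary matrix has rank 8 and Smith normal form diag(1,1,1,1,1,1,1,1).

∂_2: C_2 → C_1 sends each 2-simplex [p,q,r] to [q,r] − [p,r] + [p,q]. For instance
  ∂[0,4,8] = [4,8] − [0,8] + [0,4],
  ∂[2,4,6] = [4,6] − [2,6] + [2,4].
As a 27×18 matrix over Z this has rank 18, with invariant factors (1,1,1,1,1,1,1,1,1,1,1,1,1,1,1,1,1,2).

From H_k ≅ ker(∂_k) / im(∂_{k+1}) we obtain:

  H_0: rank C_0 − rank ∂_1 = 9 − 8 = 1, and the invariant factors of ∂_1 are all 1, so H_0 = Z.
  H_1: rank ker ∂_1 − rank ∂_2 = (27 − 8) − 18 = 1, and ∂_2 has invariant factor 2 > 1, so H_1 = Z ⊕ Z/2Z.
  H_2: rank ker ∂_2 − rank ∂_3 = (18 − 18) − 0 = 0, and there is no ∂_3, so H_2 = 0.

As a check, the Euler characteristic is 9 − 27 + 18 = 0, which agrees with 1 − 1 + 0 = 0.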